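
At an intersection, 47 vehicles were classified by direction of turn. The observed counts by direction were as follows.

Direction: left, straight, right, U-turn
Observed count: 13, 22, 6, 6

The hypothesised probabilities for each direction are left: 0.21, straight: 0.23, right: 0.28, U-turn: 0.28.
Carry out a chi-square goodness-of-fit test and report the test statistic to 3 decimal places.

Expected counts E_i = n·p_i: 47×0.21 = 9.87, 47×0.23 = 10.81, 47×0.28 = 13.16, 47×0.28 = 13.16.
χ² = (13−9.87)²/9.87 + (22−10.81)²/10.81 + (6−13.16)²/13.16 + (6−13.16)²/13.16
   = 0.9926 + 11.5834 + 3.8956 + 3.8956
Sum = 20.367

20.367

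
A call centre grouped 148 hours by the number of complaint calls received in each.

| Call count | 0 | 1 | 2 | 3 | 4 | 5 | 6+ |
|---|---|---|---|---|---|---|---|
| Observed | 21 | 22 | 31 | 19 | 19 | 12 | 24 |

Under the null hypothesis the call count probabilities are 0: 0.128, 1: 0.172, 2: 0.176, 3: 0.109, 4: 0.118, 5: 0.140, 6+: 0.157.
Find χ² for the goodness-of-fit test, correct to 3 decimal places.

Expected counts E_i = n·p_i: 148×0.128 = 18.944, 148×0.172 = 25.456, 148×0.176 = 26.048, 148×0.109 = 16.132, 148×0.118 = 17.464, 148×0.140 = 20.72, 148×0.157 = 23.236.
χ² = (21−18.944)²/18.944 + (22−25.456)²/25.456 + (31−26.048)²/26.048 + (19−16.132)²/16.132 + (19−17.464)²/17.464 + (12−20.72)²/20.72 + (24−23.236)²/23.236
   = 0.2231 + 0.4692 + 0.9414 + 0.5099 + 0.1351 + 3.6698 + 0.0251
Sum = 5.974

5.974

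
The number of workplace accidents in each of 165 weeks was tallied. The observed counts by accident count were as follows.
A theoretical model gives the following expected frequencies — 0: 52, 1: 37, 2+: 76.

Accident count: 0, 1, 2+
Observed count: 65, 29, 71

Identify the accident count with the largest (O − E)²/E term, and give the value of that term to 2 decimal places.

0, 3.25

χ² = (65−52)²/52 + (29−37)²/37 + (71−76)²/76
   = 3.250 + 1.730 + 0.329
The largest term is for 0: 3.25.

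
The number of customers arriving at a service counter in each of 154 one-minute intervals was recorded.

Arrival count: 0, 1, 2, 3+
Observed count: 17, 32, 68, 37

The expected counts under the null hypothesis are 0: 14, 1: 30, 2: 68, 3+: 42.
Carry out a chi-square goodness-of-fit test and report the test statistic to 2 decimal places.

χ² = (17−14)²/14 + (32−30)²/30 + (68−68)²/68 + (37−42)²/42
   = 0.643 + 0.133 + 0.000 + 0.595
Sum = 1.37

1.37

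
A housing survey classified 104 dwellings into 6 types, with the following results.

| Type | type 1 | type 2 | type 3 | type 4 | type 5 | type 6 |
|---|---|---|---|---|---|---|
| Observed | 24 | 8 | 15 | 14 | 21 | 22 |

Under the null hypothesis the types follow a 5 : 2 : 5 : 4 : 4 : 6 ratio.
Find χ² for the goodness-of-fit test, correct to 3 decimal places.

Ratio total = 26. Expected counts: 104×5/26 = 20, 104×2/26 = 8, 104×5/26 = 20, 104×4/26 = 16, 104×4/26 = 16, 104×6/26 = 24.
cat         O        E   (O−E)²/E
type 1     24       20     0.8000
type 2      8        8     0.0000
type 3     15       20     1.2500
type 4     14       16     0.2500
type 5     21       16     1.5625
type 6     22       24     0.1667
Sum = 4.029

4.029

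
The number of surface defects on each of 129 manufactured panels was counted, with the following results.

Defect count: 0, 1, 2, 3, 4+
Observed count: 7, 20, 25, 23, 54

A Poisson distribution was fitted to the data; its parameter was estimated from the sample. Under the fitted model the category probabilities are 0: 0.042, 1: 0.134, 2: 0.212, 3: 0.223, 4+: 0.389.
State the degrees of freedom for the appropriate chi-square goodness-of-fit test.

There are k = 5 categories and 1 parameter estimated from the data, so df = 5 − 1 − 1 = 3.

3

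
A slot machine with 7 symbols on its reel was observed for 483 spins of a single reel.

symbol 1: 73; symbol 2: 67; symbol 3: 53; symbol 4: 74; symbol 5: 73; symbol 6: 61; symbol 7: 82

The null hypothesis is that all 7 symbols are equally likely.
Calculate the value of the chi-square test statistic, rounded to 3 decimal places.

Expected count for each of the 7 categories: 483/7 = 69.
symbol 1: (73 − 69)²/69 = 16/69 = 0.2319
symbol 2: (67 − 69)²/69 = 4/69 = 0.0580
symbol 3: (53 − 69)²/69 = 256/69 = 3.7101
symbol 4: (74 − 69)²/69 = 25/69 = 0.3623
symbol 5: (73 − 69)²/69 = 16/69 = 0.2319
symbol 6: (61 − 69)²/69 = 64/69 = 0.9275
symbol 7: (82 − 69)²/69 = 169/69 = 2.4493
Sum = 7.971

7.971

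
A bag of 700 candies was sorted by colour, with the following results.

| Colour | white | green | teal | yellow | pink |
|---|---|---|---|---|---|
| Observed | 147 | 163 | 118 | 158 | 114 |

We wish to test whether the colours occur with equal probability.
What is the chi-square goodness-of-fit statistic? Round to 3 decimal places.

14.729

Expected count for each of the 5 categories: 700/5 = 140.
white: (147 − 140)²/140 = 49/140 = 0.3500
green: (163 − 140)²/140 = 529/140 = 3.7786
teal: (118 − 140)²/140 = 484/140 = 3.4571
yellow: (158 − 140)²/140 = 324/140 = 2.3143
pink: (114 − 140)²/140 = 676/140 = 4.8286
Sum = 14.729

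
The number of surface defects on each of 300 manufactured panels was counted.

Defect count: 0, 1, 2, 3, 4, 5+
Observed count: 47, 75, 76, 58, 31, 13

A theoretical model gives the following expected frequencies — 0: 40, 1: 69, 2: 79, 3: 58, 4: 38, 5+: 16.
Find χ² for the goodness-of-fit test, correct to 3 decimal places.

3.713

0: (47 − 40)²/40 = 49/40 = 1.2250
1: (75 − 69)²/69 = 36/69 = 0.5217
2: (76 − 79)²/79 = 9/79 = 0.1139
3: (58 − 58)²/58 = 0/58 = 0.0000
4: (31 − 38)²/38 = 49/38 = 1.2895
5+: (13 − 16)²/16 = 9/16 = 0.5625
Sum = 3.713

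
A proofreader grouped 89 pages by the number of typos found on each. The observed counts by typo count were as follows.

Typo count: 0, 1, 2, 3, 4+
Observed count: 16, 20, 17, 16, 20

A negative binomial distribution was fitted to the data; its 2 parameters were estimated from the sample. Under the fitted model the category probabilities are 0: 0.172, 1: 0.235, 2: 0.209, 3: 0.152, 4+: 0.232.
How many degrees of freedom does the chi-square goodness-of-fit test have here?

There are k = 5 categories and 2 parameters estimated from the data, so df = 5 − 1 − 2 = 2.

2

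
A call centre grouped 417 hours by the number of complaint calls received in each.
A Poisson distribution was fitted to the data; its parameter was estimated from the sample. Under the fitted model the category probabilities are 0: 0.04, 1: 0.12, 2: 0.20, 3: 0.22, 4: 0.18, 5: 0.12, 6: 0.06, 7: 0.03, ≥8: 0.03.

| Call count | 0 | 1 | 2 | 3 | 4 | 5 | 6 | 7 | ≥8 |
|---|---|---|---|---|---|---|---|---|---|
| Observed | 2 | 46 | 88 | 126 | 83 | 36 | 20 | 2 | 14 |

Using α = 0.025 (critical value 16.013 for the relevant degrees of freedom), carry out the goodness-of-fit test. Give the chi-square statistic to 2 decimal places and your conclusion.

41.09; reject

Expected counts E_i = n·p_i: 417×0.04 = 16.68, 417×0.12 = 50.04, 417×0.20 = 83.4, 417×0.22 = 91.74, 417×0.18 = 75.06, 417×0.12 = 50.04, 417×0.06 = 25.02, 417×0.03 = 12.51, 417×0.03 = 12.51.
cat         O        E   (O−E)²/E
0           2    16.68     12.920
1          46    50.04      0.326
2          88     83.4      0.254
3         126    91.74     12.794
4          83    75.06      0.840
5          36    50.04      3.939
6          20    25.02      1.007
7           2    12.51      8.830
≥8         14    12.51      0.177
Sum = 41.09
df = 7. Since 41.09 > 16.013, we reject H₀.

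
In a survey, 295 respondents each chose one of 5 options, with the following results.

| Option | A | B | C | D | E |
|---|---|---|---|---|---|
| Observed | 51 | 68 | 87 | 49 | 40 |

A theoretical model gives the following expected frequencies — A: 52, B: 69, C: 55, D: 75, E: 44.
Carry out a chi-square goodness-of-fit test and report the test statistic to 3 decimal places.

28.029

χ² = (51−52)²/52 + (68−69)²/69 + (87−55)²/55 + (49−75)²/75 + (40−44)²/44
   = 0.0192 + 0.0145 + 18.6182 + 9.0133 + 0.3636
Sum = 28.029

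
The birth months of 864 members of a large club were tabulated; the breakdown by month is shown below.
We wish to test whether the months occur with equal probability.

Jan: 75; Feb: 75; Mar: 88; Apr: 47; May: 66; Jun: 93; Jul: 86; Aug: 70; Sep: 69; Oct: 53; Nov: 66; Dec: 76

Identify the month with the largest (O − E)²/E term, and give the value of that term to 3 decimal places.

Apr, 8.681

Expected count for each of the 12 categories: 864/12 = 72.
χ² = (75−72)²/72 + (75−72)²/72 + (88−72)²/72 + (47−72)²/72 + (66−72)²/72 + (93−72)²/72 + (86−72)²/72 + (70−72)²/72 + (69−72)²/72 + (53−72)²/72 + (66−72)²/72 + (76−72)²/72
   = 0.1250 + 0.1250 + 3.5556 + 8.6806 + 0.5000 + 6.1250 + 2.7222 + 0.0556 + 0.1250 + 5.0139 + 0.5000 + 0.2222
The largest term is for Apr: 8.681.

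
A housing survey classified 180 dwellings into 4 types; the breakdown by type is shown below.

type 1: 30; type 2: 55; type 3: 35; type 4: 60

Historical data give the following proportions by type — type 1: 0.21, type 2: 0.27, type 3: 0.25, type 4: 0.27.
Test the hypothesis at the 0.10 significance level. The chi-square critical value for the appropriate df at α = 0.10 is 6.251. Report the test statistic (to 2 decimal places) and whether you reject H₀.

7.35; reject

Expected counts E_i = n·p_i: 180×0.21 = 37.8, 180×0.27 = 48.6, 180×0.25 = 45, 180×0.27 = 48.6.
type 1: (30 − 37.8)²/37.8 = 60.84/37.8 = 1.610
type 2: (55 − 48.6)²/48.6 = 40.96/48.6 = 0.843
type 3: (35 − 45)²/45 = 100/45 = 2.222
type 4: (60 − 48.6)²/48.6 = 129.96/48.6 = 2.674
Sum = 7.35
df = 3. Since 7.35 > 6.251, we reject H₀.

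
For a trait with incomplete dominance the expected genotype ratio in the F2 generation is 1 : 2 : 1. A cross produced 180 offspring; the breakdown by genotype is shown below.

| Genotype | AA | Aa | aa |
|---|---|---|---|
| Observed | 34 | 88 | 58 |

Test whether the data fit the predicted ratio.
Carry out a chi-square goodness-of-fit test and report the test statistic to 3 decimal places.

6.489

Ratio total = 4. Expected counts: 180×1/4 = 45, 180×2/4 = 90, 180×1/4 = 45.
χ² = (34−45)²/45 + (88−90)²/90 + (58−45)²/45
   = 2.6889 + 0.0444 + 3.7556
Sum = 6.489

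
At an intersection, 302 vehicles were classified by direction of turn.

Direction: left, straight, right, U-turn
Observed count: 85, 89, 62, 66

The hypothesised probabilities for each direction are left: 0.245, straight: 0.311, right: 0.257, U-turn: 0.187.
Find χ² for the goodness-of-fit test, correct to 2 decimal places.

Expected counts E_i = n·p_i: 302×0.245 = 73.99, 302×0.311 = 93.922, 302×0.257 = 77.614, 302×0.187 = 56.474.
χ² = (85−73.99)²/73.99 + (89−93.922)²/93.922 + (62−77.614)²/77.614 + (66−56.474)²/56.474
   = 1.638 + 0.258 + 3.141 + 1.607
Sum = 6.64

6.64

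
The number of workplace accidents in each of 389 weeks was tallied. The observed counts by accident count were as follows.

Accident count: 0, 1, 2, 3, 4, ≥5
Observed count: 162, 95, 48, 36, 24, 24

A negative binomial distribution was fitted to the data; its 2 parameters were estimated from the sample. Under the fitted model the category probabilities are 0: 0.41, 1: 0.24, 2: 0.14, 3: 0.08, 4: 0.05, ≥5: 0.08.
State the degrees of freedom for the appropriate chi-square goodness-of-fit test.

There are k = 6 categories and 2 parameters estimated from the data, so df = 6 − 1 − 2 = 3.

3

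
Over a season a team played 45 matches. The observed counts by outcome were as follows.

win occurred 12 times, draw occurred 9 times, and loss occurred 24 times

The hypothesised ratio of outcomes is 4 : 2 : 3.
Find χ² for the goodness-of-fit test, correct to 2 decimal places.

Ratio total = 9. Expected counts: 45×4/9 = 20, 45×2/9 = 10, 45×3/9 = 15.
win: (12 − 20)²/20 = 64/20 = 3.200
draw: (9 − 10)²/10 = 1/10 = 0.100
loss: (24 − 15)²/15 = 81/15 = 5.400
Sum = 8.70

8.70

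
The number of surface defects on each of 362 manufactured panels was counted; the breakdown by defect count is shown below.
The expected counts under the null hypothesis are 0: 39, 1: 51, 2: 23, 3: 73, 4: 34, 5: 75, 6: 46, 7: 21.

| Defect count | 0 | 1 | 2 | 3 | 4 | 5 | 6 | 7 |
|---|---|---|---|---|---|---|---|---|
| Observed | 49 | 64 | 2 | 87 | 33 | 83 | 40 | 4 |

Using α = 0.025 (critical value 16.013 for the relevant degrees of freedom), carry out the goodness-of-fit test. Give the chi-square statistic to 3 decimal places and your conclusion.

43.164; reject

0: (49 − 39)²/39 = 100/39 = 2.5641
1: (64 − 51)²/51 = 169/51 = 3.3137
2: (2 − 23)²/23 = 441/23 = 19.1739
3: (87 − 73)²/73 = 196/73 = 2.6849
4: (33 − 34)²/34 = 1/34 = 0.0294
5: (83 − 75)²/75 = 64/75 = 0.8533
6: (40 − 46)²/46 = 36/46 = 0.7826
7: (4 − 21)²/21 = 289/21 = 13.7619
Sum = 43.164
df = 7. Since 43.164 > 16.013, we reject H₀.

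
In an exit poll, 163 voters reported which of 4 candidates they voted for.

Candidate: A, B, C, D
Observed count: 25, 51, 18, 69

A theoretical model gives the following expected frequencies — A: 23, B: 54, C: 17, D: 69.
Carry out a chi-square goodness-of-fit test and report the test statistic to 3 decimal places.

χ² = (25−23)²/23 + (51−54)²/54 + (18−17)²/17 + (69−69)²/69
   = 0.1739 + 0.1667 + 0.0588 + 0.0000
Sum = 0.399

0.399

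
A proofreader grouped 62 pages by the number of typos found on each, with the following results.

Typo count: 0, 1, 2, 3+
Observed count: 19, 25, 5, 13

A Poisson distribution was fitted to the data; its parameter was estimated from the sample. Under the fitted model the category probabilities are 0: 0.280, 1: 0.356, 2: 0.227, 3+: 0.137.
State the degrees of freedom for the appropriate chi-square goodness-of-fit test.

2

There are k = 4 categories and 1 parameter estimated from the data, so df = 4 − 1 − 1 = 2.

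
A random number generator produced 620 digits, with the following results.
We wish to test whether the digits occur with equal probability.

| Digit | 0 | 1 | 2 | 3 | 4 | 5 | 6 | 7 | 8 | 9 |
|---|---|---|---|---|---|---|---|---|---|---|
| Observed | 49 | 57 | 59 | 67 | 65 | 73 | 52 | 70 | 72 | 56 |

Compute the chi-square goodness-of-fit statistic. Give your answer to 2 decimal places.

Expected count for each of the 10 categories: 620/10 = 62.
0: (49 − 62)²/62 = 169/62 = 2.726
1: (57 − 62)²/62 = 25/62 = 0.403
2: (59 − 62)²/62 = 9/62 = 0.145
3: (67 − 62)²/62 = 25/62 = 0.403
4: (65 − 62)²/62 = 9/62 = 0.145
5: (73 − 62)²/62 = 121/62 = 1.952
6: (52 − 62)²/62 = 100/62 = 1.613
7: (70 − 62)²/62 = 64/62 = 1.032
8: (72 − 62)²/62 = 100/62 = 1.613
9: (56 − 62)²/62 = 36/62 = 0.581
Sum = 10.61

10.61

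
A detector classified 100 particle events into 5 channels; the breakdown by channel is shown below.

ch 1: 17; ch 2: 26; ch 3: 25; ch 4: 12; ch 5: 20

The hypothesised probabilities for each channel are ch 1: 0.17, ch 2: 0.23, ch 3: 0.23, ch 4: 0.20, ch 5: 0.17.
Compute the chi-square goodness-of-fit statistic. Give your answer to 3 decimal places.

Expected counts E_i = n·p_i: 100×0.17 = 17, 100×0.23 = 23, 100×0.23 = 23, 100×0.20 = 20, 100×0.17 = 17.
χ² = (17−17)²/17 + (26−23)²/23 + (25−23)²/23 + (12−20)²/20 + (20−17)²/17
   = 0.0000 + 0.3913 + 0.1739 + 3.2000 + 0.5294
Sum = 4.295

4.295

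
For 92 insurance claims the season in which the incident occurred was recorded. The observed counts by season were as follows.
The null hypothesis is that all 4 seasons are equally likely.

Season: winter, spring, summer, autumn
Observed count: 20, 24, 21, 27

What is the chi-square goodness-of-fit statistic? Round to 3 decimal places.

Expected count for each of the 4 categories: 92/4 = 23.
χ² = (20−23)²/23 + (24−23)²/23 + (21−23)²/23 + (27−23)²/23
   = 0.3913 + 0.0435 + 0.1739 + 0.6957
Sum = 1.304

1.304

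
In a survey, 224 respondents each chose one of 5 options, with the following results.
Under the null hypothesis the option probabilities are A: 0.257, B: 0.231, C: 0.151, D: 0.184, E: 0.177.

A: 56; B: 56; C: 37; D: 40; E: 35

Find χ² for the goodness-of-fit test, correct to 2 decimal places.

Expected counts E_i = n·p_i: 224×0.257 = 57.568, 224×0.231 = 51.744, 224×0.151 = 33.824, 224×0.184 = 41.216, 224×0.177 = 39.648.
χ² = (56−57.568)²/57.568 + (56−51.744)²/51.744 + (37−33.824)²/33.824 + (40−41.216)²/41.216 + (35−39.648)²/39.648
   = 0.043 + 0.350 + 0.298 + 0.036 + 0.545
Sum = 1.27

1.27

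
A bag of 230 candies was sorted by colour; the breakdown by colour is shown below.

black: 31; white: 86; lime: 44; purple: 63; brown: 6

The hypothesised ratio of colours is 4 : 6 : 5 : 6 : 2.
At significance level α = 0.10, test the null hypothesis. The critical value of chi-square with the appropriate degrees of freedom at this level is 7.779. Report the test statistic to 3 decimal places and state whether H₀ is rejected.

23.962; reject

Ratio total = 23. Expected counts: 230×4/23 = 40, 230×6/23 = 60, 230×5/23 = 50, 230×6/23 = 60, 230×2/23 = 20.
black: (31 − 40)²/40 = 81/40 = 2.0250
white: (86 − 60)²/60 = 676/60 = 11.2667
lime: (44 − 50)²/50 = 36/50 = 0.7200
purple: (63 − 60)²/60 = 9/60 = 0.1500
brown: (6 − 20)²/20 = 196/20 = 9.8000
Sum = 23.962
df = 4. Since 23.962 > 7.779, we reject H₀.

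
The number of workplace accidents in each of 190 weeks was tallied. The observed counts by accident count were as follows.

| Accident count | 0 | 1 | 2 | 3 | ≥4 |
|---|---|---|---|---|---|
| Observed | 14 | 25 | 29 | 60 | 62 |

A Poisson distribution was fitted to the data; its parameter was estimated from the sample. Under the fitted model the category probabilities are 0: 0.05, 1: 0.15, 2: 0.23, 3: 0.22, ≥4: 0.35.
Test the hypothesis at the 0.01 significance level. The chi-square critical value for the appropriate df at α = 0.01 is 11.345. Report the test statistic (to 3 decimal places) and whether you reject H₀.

15.735; reject

Expected counts E_i = n·p_i: 190×0.05 = 9.5, 190×0.15 = 28.5, 190×0.23 = 43.7, 190×0.22 = 41.8, 190×0.35 = 66.5.
cat         O        E   (O−E)²/E
0          14      9.5     2.1316
1          25     28.5     0.4298
2          29     43.7     4.9449
3          60     41.8     7.9244
≥4         62     66.5     0.3045
Sum = 15.735
df = 3. Since 15.735 > 11.345, we reject H₀.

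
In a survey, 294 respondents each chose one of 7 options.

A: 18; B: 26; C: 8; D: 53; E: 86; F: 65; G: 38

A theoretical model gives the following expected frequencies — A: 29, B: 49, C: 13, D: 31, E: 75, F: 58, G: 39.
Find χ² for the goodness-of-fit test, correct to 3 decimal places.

A: (18 − 29)²/29 = 121/29 = 4.1724
B: (26 − 49)²/49 = 529/49 = 10.7959
C: (8 − 13)²/13 = 25/13 = 1.9231
D: (53 − 31)²/31 = 484/31 = 15.6129
E: (86 − 75)²/75 = 121/75 = 1.6133
F: (65 − 58)²/58 = 49/58 = 0.8448
G: (38 − 39)²/39 = 1/39 = 0.0256
Sum = 34.988

34.988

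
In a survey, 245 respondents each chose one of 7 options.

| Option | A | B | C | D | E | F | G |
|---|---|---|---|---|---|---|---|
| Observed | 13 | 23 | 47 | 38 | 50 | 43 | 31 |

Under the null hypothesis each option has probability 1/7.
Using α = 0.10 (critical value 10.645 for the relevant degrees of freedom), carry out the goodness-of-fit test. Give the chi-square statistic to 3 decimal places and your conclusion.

Under H₀ each category has probability 1/7, so each expected count is 245/7 = 35.
χ² = (13−35)²/35 + (23−35)²/35 + (47−35)²/35 + (38−35)²/35 + (50−35)²/35 + (43−35)²/35 + (31−35)²/35
   = 13.8286 + 4.1143 + 4.1143 + 0.2571 + 6.4286 + 1.8286 + 0.4571
Sum = 31.029
df = 6. Since 31.029 > 10.645, we reject H₀.

31.029; reject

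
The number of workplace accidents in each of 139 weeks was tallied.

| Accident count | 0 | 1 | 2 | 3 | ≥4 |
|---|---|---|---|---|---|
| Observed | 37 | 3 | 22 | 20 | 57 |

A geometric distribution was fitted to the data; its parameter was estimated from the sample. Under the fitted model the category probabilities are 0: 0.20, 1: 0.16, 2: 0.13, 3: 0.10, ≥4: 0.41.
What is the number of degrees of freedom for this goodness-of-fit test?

3

There are k = 5 categories and 1 parameter estimated from the data, so df = 5 − 1 − 1 = 3.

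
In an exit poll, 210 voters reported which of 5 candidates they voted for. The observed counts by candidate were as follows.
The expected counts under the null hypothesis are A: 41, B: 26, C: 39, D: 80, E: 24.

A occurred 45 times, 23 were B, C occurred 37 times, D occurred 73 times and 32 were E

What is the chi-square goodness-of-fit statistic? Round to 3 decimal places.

4.118

cat         O        E   (O−E)²/E
A          45       41     0.3902
B          23       26     0.3462
C          37       39     0.1026
D          73       80     0.6125
E          32       24     2.6667
Sum = 4.118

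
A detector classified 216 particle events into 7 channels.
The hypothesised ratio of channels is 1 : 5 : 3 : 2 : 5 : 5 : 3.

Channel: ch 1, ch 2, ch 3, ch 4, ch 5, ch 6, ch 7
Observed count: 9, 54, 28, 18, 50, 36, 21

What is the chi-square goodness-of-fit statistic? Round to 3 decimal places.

Ratio total = 24. Expected counts: 216×1/24 = 9, 216×5/24 = 45, 216×3/24 = 27, 216×2/24 = 18, 216×5/24 = 45, 216×5/24 = 45, 216×3/24 = 27.
ch 1: (9 − 9)²/9 = 0/9 = 0.0000
ch 2: (54 − 45)²/45 = 81/45 = 1.8000
ch 3: (28 − 27)²/27 = 1/27 = 0.0370
ch 4: (18 − 18)²/18 = 0/18 = 0.0000
ch 5: (50 − 45)²/45 = 25/45 = 0.5556
ch 6: (36 − 45)²/45 = 81/45 = 1.8000
ch 7: (21 − 27)²/27 = 36/27 = 1.3333
Sum = 5.526

5.526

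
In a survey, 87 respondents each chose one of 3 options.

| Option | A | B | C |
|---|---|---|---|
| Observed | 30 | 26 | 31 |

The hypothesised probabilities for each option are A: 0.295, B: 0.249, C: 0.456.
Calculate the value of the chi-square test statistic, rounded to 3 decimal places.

3.496

Expected counts E_i = n·p_i: 87×0.295 = 25.665, 87×0.249 = 21.663, 87×0.456 = 39.672.
cat         O        E   (O−E)²/E
A          30   25.665     0.7322
B          26   21.663     0.8683
C          31   39.672     1.8956
Sum = 3.496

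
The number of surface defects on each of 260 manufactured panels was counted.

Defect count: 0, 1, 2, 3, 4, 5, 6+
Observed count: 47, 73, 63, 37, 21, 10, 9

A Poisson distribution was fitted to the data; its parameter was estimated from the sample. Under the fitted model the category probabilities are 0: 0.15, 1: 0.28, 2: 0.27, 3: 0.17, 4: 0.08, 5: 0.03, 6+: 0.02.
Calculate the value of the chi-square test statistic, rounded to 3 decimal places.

6.952

Expected counts E_i = n·p_i: 260×0.15 = 39, 260×0.28 = 72.8, 260×0.27 = 70.2, 260×0.17 = 44.2, 260×0.08 = 20.8, 260×0.03 = 7.8, 260×0.02 = 5.2.
cat         O        E   (O−E)²/E
0          47       39     1.6410
1          73     72.8     0.0005
2          63     70.2     0.7385
3          37     44.2     1.1729
4          21     20.8     0.0019
5          10      7.8     0.6205
6+          9      5.2     2.7769
Sum = 6.952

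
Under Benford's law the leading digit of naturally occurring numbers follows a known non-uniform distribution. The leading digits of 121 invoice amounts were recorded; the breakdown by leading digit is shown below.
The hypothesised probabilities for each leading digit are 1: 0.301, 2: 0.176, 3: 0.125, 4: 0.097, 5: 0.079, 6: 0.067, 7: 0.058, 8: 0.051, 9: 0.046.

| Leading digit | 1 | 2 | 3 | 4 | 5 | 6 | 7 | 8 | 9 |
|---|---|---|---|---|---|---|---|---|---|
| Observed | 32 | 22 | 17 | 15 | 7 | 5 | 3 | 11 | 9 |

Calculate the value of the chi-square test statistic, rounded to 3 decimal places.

11.773

Expected counts E_i = n·p_i: 121×0.301 = 36.421, 121×0.176 = 21.296, 121×0.125 = 15.125, 121×0.097 = 11.737, 121×0.079 = 9.559, 121×0.067 = 8.107, 121×0.058 = 7.018, 121×0.051 = 6.171, 121×0.046 = 5.566.
χ² = (32−36.421)²/36.421 + (22−21.296)²/21.296 + (17−15.125)²/15.125 + (15−11.737)²/11.737 + (7−9.559)²/9.559 + (5−8.107)²/8.107 + (3−7.018)²/7.018 + (11−6.171)²/6.171 + (9−5.566)²/5.566
   = 0.5366 + 0.0233 + 0.2324 + 0.9071 + 0.6851 + 1.1908 + 2.3004 + 3.7788 + 2.1186
Sum = 11.773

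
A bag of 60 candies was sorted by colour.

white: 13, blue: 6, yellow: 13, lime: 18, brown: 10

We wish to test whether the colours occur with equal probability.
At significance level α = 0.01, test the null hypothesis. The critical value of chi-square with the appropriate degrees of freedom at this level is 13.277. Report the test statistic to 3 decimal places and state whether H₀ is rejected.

6.500; do not reject

Expected count for each of the 5 categories: 60/5 = 12.
χ² = (13−12)²/12 + (6−12)²/12 + (13−12)²/12 + (18−12)²/12 + (10−12)²/12
   = 0.0833 + 3.0000 + 0.0833 + 3.0000 + 0.3333
Sum = 6.500
df = 4. Since 6.500 < 13.277, we do not reject H₀.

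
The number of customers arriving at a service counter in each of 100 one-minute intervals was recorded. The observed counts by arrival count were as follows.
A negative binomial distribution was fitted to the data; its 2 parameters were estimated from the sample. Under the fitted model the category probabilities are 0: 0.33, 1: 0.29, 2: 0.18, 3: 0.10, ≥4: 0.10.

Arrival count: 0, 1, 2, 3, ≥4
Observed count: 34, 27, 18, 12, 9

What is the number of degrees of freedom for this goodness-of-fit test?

2

There are k = 5 categories and 2 parameters estimated from the data, so df = 5 − 1 − 2 = 2.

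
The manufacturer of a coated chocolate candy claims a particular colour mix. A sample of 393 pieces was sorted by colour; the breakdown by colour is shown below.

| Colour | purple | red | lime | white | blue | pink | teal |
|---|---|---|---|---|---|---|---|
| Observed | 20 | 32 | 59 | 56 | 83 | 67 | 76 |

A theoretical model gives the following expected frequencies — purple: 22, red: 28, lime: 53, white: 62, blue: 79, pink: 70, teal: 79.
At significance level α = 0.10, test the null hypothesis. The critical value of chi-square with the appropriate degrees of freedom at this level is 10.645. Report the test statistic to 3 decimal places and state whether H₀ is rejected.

2.458; do not reject

χ² = (20−22)²/22 + (32−28)²/28 + (59−53)²/53 + (56−62)²/62 + (83−79)²/79 + (67−70)²/70 + (76−79)²/79
   = 0.1818 + 0.5714 + 0.6792 + 0.5806 + 0.2025 + 0.1286 + 0.1139
Sum = 2.458
df = 6. Since 2.458 < 10.645, we do not reject H₀.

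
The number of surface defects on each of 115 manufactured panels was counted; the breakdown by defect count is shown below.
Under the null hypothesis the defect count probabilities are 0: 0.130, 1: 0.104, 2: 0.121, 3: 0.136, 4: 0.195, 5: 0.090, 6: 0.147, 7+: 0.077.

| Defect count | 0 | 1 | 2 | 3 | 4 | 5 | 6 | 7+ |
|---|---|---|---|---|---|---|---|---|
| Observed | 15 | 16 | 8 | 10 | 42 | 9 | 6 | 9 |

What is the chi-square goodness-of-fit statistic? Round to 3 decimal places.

Expected counts E_i = n·p_i: 115×0.130 = 14.95, 115×0.104 = 11.96, 115×0.121 = 13.915, 115×0.136 = 15.64, 115×0.195 = 22.425, 115×0.090 = 10.35, 115×0.147 = 16.905, 115×0.077 = 8.855.
χ² = (15−14.95)²/14.95 + (16−11.96)²/11.96 + (8−13.915)²/13.915 + (10−15.64)²/15.64 + (42−22.425)²/22.425 + (9−10.35)²/10.35 + (6−16.905)²/16.905 + (9−8.855)²/8.855
   = 0.0002 + 1.3647 + 2.5144 + 2.0339 + 17.0872 + 0.1761 + 7.0345 + 0.0024
Sum = 30.213

30.213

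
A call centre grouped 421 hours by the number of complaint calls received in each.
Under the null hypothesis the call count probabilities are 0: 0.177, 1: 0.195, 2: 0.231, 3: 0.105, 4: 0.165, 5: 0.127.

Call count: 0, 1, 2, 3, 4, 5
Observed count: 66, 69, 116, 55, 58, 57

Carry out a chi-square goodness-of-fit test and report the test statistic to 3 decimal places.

11.439

Expected counts E_i = n·p_i: 421×0.177 = 74.517, 421×0.195 = 82.095, 421×0.231 = 97.251, 421×0.105 = 44.205, 421×0.165 = 69.465, 421×0.127 = 53.467.
0: (66 − 74.517)²/74.517 = 72.539289/74.517 = 0.9735
1: (69 − 82.095)²/82.095 = 171.479025/82.095 = 2.0888
2: (116 − 97.251)²/97.251 = 351.525001/97.251 = 3.6146
3: (55 − 44.205)²/44.205 = 116.532025/44.205 = 2.6362
4: (58 − 69.465)²/69.465 = 131.446225/69.465 = 1.8923
5: (57 − 53.467)²/53.467 = 12.482089/53.467 = 0.2335
Sum = 11.439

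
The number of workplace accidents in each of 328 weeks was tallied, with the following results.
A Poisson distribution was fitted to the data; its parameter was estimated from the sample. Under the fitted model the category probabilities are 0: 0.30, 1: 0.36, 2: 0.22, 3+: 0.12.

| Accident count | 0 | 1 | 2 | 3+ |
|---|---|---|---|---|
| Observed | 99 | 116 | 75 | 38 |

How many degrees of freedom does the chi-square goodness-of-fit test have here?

2

There are k = 4 categories and 1 parameter estimated from the data, so df = 4 − 1 − 1 = 2.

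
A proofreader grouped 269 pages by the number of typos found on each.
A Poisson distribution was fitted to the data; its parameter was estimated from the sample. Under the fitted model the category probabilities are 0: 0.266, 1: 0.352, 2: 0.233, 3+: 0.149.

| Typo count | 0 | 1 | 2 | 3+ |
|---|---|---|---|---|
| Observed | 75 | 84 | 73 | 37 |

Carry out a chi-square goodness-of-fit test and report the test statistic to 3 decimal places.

Expected counts E_i = n·p_i: 269×0.266 = 71.554, 269×0.352 = 94.688, 269×0.233 = 62.677, 269×0.149 = 40.081.
χ² = (75−71.554)²/71.554 + (84−94.688)²/94.688 + (73−62.677)²/62.677 + (37−40.081)²/40.081
   = 0.1660 + 1.2064 + 1.7002 + 0.2368
Sum = 3.309

3.309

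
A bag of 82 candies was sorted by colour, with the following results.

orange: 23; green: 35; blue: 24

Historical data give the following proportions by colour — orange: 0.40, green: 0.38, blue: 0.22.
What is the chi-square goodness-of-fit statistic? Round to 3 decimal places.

5.370

Expected counts E_i = n·p_i: 82×0.40 = 32.8, 82×0.38 = 31.16, 82×0.22 = 18.04.
χ² = (23−32.8)²/32.8 + (35−31.16)²/31.16 + (24−18.04)²/18.04
   = 2.9280 + 0.4732 + 1.9690
Sum = 5.370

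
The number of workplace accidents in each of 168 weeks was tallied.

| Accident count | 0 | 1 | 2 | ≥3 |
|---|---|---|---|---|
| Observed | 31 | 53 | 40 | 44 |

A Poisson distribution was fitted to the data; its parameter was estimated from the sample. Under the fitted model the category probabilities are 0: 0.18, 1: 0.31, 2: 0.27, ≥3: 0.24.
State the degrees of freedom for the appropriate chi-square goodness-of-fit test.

There are k = 4 categories and 1 parameter estimated from the data, so df = 4 − 1 − 1 = 2.

2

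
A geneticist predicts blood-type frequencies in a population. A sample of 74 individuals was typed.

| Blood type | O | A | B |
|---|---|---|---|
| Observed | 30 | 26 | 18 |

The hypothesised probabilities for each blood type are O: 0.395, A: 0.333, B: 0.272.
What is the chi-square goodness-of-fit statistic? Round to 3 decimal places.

0.320

Expected counts E_i = n·p_i: 74×0.395 = 29.23, 74×0.333 = 24.642, 74×0.272 = 20.128.
O: (30 − 29.23)²/29.23 = 0.5929/29.23 = 0.0203
A: (26 − 24.642)²/24.642 = 1.844164/24.642 = 0.0748
B: (18 − 20.128)²/20.128 = 4.528384/20.128 = 0.2250
Sum = 0.320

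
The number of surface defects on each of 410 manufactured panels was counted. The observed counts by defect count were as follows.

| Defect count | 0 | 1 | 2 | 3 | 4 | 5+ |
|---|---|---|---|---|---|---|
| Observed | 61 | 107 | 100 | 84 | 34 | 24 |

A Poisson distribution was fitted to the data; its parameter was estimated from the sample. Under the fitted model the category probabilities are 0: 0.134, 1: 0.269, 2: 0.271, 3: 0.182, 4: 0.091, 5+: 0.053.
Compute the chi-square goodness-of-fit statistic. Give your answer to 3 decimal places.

Expected counts E_i = n·p_i: 410×0.134 = 54.94, 410×0.269 = 110.29, 410×0.271 = 111.11, 410×0.182 = 74.62, 410×0.091 = 37.31, 410×0.053 = 21.73.
cat         O        E   (O−E)²/E
0          61    54.94     0.6684
1         107   110.29     0.0981
2         100   111.11     1.1109
3          84    74.62     1.1791
4          34    37.31     0.2937
5+         24    21.73     0.2371
Sum = 3.587

3.587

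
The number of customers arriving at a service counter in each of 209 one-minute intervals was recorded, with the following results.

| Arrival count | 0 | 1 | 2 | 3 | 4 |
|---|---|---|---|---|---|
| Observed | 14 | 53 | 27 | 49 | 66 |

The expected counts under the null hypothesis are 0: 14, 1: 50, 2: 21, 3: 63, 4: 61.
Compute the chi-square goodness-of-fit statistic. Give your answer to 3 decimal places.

5.415

χ² = (14−14)²/14 + (53−50)²/50 + (27−21)²/21 + (49−63)²/63 + (66−61)²/61
   = 0.0000 + 0.1800 + 1.7143 + 3.1111 + 0.4098
Sum = 5.415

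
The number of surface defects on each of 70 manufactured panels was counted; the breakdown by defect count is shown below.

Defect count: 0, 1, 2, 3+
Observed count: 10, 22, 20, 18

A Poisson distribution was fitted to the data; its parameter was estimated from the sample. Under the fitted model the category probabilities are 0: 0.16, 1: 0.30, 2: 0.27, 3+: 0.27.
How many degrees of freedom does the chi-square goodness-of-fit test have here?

2

There are k = 4 categories and 1 parameter estimated from the data, so df = 4 − 1 − 1 = 2.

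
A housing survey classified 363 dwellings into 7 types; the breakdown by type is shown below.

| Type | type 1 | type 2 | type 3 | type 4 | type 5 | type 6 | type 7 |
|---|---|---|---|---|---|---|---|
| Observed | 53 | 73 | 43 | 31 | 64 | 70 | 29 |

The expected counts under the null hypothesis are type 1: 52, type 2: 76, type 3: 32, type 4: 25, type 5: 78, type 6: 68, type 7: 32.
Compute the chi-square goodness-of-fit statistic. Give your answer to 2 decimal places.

cat         O        E   (O−E)²/E
type 1     53       52      0.019
type 2     73       76      0.118
type 3     43       32      3.781
type 4     31       25      1.440
type 5     64       78      2.513
type 6     70       68      0.059
type 7     29       32      0.281
Sum = 8.21

8.21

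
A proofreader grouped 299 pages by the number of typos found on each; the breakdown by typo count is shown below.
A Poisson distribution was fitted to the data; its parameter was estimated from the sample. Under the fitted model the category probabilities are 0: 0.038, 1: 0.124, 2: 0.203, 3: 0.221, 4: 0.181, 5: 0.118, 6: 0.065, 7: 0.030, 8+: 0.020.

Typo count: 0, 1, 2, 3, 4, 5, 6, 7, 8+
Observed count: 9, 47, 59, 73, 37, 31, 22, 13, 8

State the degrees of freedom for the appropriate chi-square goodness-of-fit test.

7

There are k = 9 categories and 1 parameter estimated from the data, so df = 9 − 1 − 1 = 7.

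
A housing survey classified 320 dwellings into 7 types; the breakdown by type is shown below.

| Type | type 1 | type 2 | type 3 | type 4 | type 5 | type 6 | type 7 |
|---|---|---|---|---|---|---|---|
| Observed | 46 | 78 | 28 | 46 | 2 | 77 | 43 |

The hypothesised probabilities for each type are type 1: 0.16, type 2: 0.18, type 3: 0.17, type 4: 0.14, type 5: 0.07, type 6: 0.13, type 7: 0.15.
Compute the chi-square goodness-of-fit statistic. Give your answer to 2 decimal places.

Expected counts E_i = n·p_i: 320×0.16 = 51.2, 320×0.18 = 57.6, 320×0.17 = 54.4, 320×0.14 = 44.8, 320×0.07 = 22.4, 320×0.13 = 41.6, 320×0.15 = 48.
χ² = (46−51.2)²/51.2 + (78−57.6)²/57.6 + (28−54.4)²/54.4 + (46−44.8)²/44.8 + (2−22.4)²/22.4 + (77−41.6)²/41.6 + (43−48)²/48
   = 0.528 + 7.225 + 12.812 + 0.032 + 18.579 + 30.124 + 0.521
Sum = 69.82

69.82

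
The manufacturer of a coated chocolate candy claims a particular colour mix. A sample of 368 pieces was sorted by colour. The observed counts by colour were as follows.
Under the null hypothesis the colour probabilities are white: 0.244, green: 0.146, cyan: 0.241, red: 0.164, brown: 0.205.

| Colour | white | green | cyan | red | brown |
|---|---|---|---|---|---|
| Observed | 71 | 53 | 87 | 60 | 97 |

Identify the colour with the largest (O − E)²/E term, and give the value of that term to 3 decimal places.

brown, 6.162

Expected counts E_i = n·p_i: 368×0.244 = 89.792, 368×0.146 = 53.728, 368×0.241 = 88.688, 368×0.164 = 60.352, 368×0.205 = 75.44.
white: (71 − 89.792)²/89.792 = 353.139264/89.792 = 3.9329
green: (53 − 53.728)²/53.728 = 0.529984/53.728 = 0.0099
cyan: (87 − 88.688)²/88.688 = 2.849344/88.688 = 0.0321
red: (60 − 60.352)²/60.352 = 0.123904/60.352 = 0.0021
brown: (97 − 75.44)²/75.44 = 464.8336/75.44 = 6.1616
The largest term is for brown: 6.162.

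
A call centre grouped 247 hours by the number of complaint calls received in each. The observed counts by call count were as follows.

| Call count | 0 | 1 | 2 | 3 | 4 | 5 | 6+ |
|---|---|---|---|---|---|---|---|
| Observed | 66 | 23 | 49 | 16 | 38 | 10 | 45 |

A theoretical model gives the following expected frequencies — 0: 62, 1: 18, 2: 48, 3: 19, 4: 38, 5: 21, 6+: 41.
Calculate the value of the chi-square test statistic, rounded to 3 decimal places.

cat         O        E   (O−E)²/E
0          66       62     0.2581
1          23       18     1.3889
2          49       48     0.0208
3          16       19     0.4737
4          38       38     0.0000
5          10       21     5.7619
6+         45       41     0.3902
Sum = 8.294

8.294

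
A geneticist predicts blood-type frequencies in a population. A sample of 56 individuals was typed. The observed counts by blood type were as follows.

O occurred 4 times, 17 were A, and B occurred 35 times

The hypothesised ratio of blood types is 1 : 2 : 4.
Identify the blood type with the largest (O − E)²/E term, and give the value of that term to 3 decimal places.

Ratio total = 7. Expected counts: 56×1/7 = 8, 56×2/7 = 16, 56×4/7 = 32.
O: (4 − 8)²/8 = 16/8 = 2.0000
A: (17 − 16)²/16 = 1/16 = 0.0625
B: (35 − 32)²/32 = 9/32 = 0.2813
The largest term is for O: 2.000.

O, 2.000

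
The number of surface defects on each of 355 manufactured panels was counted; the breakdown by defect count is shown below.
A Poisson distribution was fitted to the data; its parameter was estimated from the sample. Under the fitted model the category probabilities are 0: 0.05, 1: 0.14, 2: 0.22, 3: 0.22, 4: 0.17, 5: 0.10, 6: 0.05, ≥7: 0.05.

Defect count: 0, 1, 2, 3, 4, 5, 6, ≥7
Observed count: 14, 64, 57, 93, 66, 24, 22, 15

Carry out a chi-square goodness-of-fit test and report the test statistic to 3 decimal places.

Expected counts E_i = n·p_i: 355×0.05 = 17.75, 355×0.14 = 49.7, 355×0.22 = 78.1, 355×0.22 = 78.1, 355×0.17 = 60.35, 355×0.10 = 35.5, 355×0.05 = 17.75, 355×0.05 = 17.75.
cat         O        E   (O−E)²/E
0          14    17.75     0.7923
1          64     49.7     4.1145
2          57     78.1     5.7005
3          93     78.1     2.8426
4          66    60.35     0.5290
5          24     35.5     3.7254
6          22    17.75     1.0176
≥7         15    17.75     0.4261
Sum = 19.148

19.148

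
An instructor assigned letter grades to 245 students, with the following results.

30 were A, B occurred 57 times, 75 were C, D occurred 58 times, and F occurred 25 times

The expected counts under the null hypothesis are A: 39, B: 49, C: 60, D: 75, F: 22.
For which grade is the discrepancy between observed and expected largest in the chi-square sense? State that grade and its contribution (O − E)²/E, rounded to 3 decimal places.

D, 3.853

cat         O        E   (O−E)²/E
A          30       39     2.0769
B          57       49     1.3061
C          75       60     3.7500
D          58       75     3.8533
F          25       22     0.4091
The largest term is for D: 3.853.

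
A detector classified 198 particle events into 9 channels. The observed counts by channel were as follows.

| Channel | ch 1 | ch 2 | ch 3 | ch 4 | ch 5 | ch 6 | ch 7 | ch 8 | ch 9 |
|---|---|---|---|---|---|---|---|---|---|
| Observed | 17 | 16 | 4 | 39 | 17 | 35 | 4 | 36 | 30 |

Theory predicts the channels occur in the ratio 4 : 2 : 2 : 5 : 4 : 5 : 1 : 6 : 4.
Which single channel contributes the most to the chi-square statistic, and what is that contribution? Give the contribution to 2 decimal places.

ch 3, 5.33

Ratio total = 33. Expected counts: 198×4/33 = 24, 198×2/33 = 12, 198×2/33 = 12, 198×5/33 = 30, 198×4/33 = 24, 198×5/33 = 30, 198×1/33 = 6, 198×6/33 = 36, 198×4/33 = 24.
ch 1: (17 − 24)²/24 = 49/24 = 2.042
ch 2: (16 − 12)²/12 = 16/12 = 1.333
ch 3: (4 − 12)²/12 = 64/12 = 5.333
ch 4: (39 − 30)²/30 = 81/30 = 2.700
ch 5: (17 − 24)²/24 = 49/24 = 2.042
ch 6: (35 − 30)²/30 = 25/30 = 0.833
ch 7: (4 − 6)²/6 = 4/6 = 0.667
ch 8: (36 − 36)²/36 = 0/36 = 0.000
ch 9: (30 − 24)²/24 = 36/24 = 1.500
The largest term is for ch 3: 5.33.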